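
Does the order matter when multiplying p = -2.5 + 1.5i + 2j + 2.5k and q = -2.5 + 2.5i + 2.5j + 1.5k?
Yes: pq = -6.25 - 13.25i - 7.25j - 11.25k ≠ -6.25 - 6.75i - 15.25j - 8.75k = qp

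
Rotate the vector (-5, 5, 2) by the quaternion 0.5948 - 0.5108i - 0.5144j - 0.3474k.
(3.033, 2.553, -6.187)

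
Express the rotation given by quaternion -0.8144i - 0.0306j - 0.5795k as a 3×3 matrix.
[[0.3265, 0.0498, 0.9439], [0.0498, -0.9981, 0.0355], [0.9439, 0.0355, -0.3284]]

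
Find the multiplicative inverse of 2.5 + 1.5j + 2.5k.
0.1695 - 0.1017j - 0.1695k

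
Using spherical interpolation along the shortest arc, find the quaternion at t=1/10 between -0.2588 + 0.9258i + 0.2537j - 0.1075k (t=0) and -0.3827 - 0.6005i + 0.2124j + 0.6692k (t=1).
-0.1956 + 0.9401i + 0.2116j - 0.1823k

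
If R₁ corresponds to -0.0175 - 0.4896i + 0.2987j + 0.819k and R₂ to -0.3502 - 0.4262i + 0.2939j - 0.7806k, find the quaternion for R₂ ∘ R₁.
0.349 + 0.6528i + 0.6215j - 0.2566k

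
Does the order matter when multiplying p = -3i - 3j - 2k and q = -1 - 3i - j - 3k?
Yes: pq = -18 + 10i - 4k ≠ -18 - 4i + 6j + 8k = qp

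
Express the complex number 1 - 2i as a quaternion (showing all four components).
1 - 2i + 0j + 0k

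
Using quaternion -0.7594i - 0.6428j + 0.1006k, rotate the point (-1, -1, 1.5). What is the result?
(-1.359, -0.997, -1.188)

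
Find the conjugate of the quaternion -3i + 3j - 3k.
3i - 3j + 3k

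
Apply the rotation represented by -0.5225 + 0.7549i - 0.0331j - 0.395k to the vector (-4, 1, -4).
(-0.959, -5.163, 2.329)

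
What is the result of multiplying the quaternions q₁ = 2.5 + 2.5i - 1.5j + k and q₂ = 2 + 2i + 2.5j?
3.75 + 7.5i + 5.25j + 11.25k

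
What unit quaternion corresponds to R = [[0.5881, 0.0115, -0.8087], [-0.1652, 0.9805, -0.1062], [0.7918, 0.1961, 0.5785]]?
0.887 + 0.0852i - 0.4511j - 0.0498k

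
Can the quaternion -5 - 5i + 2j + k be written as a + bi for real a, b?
No. The quaternion -5 - 5i + 2j + k has j-coefficient y = 2 and k-coefficient z = 1, not both zero, so it does not lie in the complex subalgebra spanned by 1 and i.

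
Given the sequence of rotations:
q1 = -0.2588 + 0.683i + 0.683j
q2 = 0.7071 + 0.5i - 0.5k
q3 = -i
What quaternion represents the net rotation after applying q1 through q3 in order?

q2 · q1 = -0.5245 + 0.695i + 0.1414j + 0.4709k
q3 · q2 · q1 = 0.695 + 0.5245i + 0.4709j - 0.1414k
0.695 + 0.5245i + 0.4709j - 0.1414k


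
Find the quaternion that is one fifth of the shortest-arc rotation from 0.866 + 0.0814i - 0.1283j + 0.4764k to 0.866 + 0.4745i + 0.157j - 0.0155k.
0.9023 + 0.1701i - 0.0718j + 0.3897k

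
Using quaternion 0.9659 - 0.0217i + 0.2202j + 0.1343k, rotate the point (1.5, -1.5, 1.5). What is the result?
(2.333, -0.918, 0.68)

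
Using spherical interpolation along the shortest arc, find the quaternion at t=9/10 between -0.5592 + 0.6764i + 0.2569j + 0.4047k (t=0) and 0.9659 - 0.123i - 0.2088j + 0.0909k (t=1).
-0.9555 + 0.1906i + 0.222j - 0.0378k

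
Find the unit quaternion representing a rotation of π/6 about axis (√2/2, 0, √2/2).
0.9659 + 0.183i + 0.183k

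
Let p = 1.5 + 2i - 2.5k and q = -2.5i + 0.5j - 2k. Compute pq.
-2.5i + 11j - 2k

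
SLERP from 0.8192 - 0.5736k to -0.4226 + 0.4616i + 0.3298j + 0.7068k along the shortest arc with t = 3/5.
0.6212 - 0.2931i - 0.2094j - 0.6959k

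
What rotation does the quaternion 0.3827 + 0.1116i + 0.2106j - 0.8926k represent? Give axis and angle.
axis = (0.1208, 0.228, -0.9661), θ = 3π/4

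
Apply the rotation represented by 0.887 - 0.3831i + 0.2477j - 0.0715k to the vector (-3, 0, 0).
(-2.601, 0.95, 1.154)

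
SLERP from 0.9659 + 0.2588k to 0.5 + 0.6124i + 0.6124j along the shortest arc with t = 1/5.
0.9521 + 0.1481i + 0.1481j + 0.2227k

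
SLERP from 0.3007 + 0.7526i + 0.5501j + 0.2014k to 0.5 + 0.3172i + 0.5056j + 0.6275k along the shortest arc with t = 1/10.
0.3281 + 0.7209i + 0.5563j + 0.2512k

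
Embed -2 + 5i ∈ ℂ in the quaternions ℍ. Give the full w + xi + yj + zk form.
-2 + 5i + 0j + 0k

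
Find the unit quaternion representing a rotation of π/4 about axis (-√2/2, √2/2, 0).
0.9239 - 0.2706i + 0.2706j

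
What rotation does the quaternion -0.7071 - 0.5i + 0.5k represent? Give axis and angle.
axis = (-√2/2, 0, √2/2), θ = 3π/2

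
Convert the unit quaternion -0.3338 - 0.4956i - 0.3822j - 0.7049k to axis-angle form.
axis = (-0.5258, -0.4055, -0.7478), θ = 219°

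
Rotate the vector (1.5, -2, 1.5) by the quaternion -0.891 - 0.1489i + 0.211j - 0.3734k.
(2.007, -1.084, 1.815)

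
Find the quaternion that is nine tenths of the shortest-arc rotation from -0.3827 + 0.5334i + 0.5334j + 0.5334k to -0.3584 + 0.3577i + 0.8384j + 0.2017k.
-0.3649 + 0.3799i + 0.8159j + 0.2384k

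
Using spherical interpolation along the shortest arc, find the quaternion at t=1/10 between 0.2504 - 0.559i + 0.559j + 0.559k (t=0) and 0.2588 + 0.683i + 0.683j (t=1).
0.284 - 0.4445i + 0.6499j + 0.5472k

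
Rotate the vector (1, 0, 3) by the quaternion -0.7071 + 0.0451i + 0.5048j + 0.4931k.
(-2.004, 1.033, 2.217)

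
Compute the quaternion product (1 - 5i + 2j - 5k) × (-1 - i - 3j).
-11i + 22k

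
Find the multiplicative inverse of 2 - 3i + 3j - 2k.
0.0769 + 0.1154i - 0.1154j + 0.0769k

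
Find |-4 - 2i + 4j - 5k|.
√61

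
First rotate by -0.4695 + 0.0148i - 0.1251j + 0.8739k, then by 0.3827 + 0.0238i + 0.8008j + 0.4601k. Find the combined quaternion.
-0.4819 + 0.7519i - 0.4378j + 0.1036k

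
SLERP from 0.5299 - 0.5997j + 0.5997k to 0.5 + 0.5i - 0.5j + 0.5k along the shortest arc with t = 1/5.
0.5357 + 0.1046i - 0.5925j + 0.5925k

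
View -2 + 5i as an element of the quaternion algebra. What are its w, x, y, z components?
-2 + 5i + 0j + 0k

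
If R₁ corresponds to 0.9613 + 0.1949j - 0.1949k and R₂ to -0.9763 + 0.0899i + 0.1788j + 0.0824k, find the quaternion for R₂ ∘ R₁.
-0.9573 + 0.0355i - 0.0009j + 0.287k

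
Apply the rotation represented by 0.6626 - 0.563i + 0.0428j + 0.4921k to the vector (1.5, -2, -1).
(2.666, 0.354, 0.129)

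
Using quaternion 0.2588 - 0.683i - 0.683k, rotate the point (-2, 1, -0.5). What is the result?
(-0.247, -0.336, -2.253)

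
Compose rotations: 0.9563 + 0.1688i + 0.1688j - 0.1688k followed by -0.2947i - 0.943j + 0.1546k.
0.235 - 0.1487i - 0.9254j + 0.2573k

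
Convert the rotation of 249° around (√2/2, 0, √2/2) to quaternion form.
-0.5664 + 0.5827i + 0.5827k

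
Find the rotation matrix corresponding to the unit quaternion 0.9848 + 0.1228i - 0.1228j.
[[0.9698, -0.0302, -0.2419], [-0.0302, 0.9698, -0.2419], [0.2419, 0.2419, 0.9397]]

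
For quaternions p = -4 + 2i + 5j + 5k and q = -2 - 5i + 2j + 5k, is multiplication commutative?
No: pq = -17 + 31i - 53j - k ≠ -17 + i + 17j - 59k = qp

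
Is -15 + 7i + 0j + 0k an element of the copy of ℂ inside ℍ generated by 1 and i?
Yes. The quaternion -15 + 7i has j- and k-coefficients y = z = 0, so it lies in the complex subalgebra spanned by 1 and i.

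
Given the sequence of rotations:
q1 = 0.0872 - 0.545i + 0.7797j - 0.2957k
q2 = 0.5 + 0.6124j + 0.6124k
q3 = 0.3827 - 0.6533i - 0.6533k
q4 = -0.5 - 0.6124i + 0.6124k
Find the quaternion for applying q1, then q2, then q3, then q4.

q2 · q1 = -0.2528 - 0.9311i + 0.1095j + 0.2393k
q3 · q2 · q1 = -0.5487 - 0.1196i + 0.8065j + 0.1852k
q4 · q3 · q2 · q1 = 0.0877 - 0.0981i - 0.3631j - 0.9225k
0.0877 - 0.0981i - 0.3631j - 0.9225k


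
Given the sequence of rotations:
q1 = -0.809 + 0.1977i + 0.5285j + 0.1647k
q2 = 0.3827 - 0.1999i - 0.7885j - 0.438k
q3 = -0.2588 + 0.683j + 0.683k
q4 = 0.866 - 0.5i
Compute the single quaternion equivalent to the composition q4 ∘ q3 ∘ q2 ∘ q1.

q2 · q1 = 0.2188 + 0.339i + 0.7865j + 0.4676k
q3 · q2 · q1 = -0.9132 - 0.3055i + 0.1774j - 0.2031k
q4 · q3 · q2 · q1 = -0.9436 + 0.192i + 0.0521j - 0.2646k
-0.9436 + 0.192i + 0.0521j - 0.2646k


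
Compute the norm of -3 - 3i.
√18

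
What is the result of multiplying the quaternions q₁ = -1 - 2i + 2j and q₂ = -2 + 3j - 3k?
-4 - 2i - 13j - 3k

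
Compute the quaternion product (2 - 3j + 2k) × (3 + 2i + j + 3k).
3 - 7i - 3j + 18k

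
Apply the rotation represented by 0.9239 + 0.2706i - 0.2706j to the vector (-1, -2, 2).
(-1.561, -2.561, -0.086)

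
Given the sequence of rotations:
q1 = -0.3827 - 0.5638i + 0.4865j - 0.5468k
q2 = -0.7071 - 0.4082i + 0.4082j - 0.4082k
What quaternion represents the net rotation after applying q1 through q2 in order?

q2 · q1 = -0.3813 + 0.5303i - 0.4933j + 0.5744k
-0.3813 + 0.5303i - 0.4933j + 0.5744k


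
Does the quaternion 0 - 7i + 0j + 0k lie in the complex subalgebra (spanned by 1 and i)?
Yes. The quaternion -7i has j- and k-coefficients y = z = 0, so it lies in the complex subalgebra spanned by 1 and i.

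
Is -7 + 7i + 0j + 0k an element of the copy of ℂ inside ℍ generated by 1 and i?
Yes. The quaternion -7 + 7i has j- and k-coefficients y = z = 0, so it lies in the complex subalgebra spanned by 1 and i.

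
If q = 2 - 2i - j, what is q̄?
2 + 2i + j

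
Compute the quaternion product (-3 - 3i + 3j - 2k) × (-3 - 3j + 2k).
22 + 9i + 6j + 9k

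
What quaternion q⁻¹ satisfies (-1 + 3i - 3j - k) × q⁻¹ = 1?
-0.05 - 0.15i + 0.15j + 0.05k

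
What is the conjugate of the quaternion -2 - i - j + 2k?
-2 + i + j - 2k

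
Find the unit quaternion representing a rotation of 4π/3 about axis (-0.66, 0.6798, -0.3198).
-0.5 - 0.5716i + 0.5887j - 0.277k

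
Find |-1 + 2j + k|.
√6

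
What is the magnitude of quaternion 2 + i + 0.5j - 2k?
3.041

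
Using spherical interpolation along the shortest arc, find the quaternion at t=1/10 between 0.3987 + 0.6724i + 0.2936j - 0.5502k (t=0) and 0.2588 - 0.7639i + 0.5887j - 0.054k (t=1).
0.3476 + 0.7528i + 0.2007j - 0.5217k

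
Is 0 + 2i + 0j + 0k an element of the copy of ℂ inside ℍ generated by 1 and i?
Yes. The quaternion 2i has j- and k-coefficients y = z = 0, so it lies in the complex subalgebra spanned by 1 and i.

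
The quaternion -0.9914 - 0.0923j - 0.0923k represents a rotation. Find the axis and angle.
axis = (0, -√2/2, -√2/2), θ = 345°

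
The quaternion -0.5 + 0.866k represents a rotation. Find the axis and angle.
axis = (0, 0, 1), θ = 4π/3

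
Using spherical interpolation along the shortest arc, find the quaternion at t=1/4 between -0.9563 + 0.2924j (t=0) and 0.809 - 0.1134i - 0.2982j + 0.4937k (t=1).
-0.9441 + 0.0297i + 0.302j - 0.1291k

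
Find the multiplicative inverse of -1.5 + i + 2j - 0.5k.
-0.2 - 0.1333i - 0.2667j + 0.0667k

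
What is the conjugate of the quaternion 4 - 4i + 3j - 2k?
4 + 4i - 3j + 2k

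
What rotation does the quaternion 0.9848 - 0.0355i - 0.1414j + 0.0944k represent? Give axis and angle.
axis = (-0.2044, -0.8141, 0.5435), θ = 20°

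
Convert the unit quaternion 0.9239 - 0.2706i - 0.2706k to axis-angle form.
axis = (-√2/2, 0, -√2/2), θ = π/4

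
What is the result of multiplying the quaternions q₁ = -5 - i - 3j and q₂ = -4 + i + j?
24 - i + 7j + 2k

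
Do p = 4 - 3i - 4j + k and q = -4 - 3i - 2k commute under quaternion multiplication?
No: pq = -23 + 8i + 7j - 24k ≠ -23 - 8i + 25j = qp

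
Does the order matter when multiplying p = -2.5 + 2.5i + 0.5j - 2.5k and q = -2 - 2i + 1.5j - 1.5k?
Yes: pq = 5.5 + 3i + 4j + 13.5k ≠ 5.5 - 3i - 13.5j + 4k = qp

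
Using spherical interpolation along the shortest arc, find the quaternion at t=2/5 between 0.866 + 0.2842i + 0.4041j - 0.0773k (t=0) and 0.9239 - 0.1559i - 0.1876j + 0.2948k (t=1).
0.9736 + 0.1155i + 0.1794j + 0.0807k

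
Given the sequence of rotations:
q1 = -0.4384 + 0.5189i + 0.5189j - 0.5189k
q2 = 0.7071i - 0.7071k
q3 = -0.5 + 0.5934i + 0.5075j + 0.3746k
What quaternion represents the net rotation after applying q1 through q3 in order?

q2 · q1 = -0.7338 + 0.0569i + 0.6769k
q3 · q2 · q1 = 0.0796 - 0.1204i - 0.7528j - 0.6422k
0.0796 - 0.1204i - 0.7528j - 0.6422k


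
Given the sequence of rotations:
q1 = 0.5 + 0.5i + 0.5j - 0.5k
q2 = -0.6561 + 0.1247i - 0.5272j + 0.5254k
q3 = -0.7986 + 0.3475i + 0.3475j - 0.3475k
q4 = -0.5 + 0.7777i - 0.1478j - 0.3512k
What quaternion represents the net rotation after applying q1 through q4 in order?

q2 · q1 = 0.1359 - 0.2648i - 0.2666j + 0.9167k
q3 · q2 · q1 = 0.3947 + 0.4846i + 0.0336j - 0.7799k
q4 · q3 · q2 · q1 = -0.8432 + 0.1917i + 0.3612j + 0.3491k
-0.8432 + 0.1917i + 0.3612j + 0.3491k


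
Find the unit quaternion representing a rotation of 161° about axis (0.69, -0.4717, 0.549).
0.165 + 0.6805i - 0.4652j + 0.5415k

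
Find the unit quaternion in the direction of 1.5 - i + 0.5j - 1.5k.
0.6255 - 0.417i + 0.2085j - 0.6255k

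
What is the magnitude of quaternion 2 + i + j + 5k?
√31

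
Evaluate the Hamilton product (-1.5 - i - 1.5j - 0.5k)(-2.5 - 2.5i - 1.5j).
-1 + 5.5i + 7.25j - k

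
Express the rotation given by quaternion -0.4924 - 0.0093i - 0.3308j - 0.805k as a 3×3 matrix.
[[-0.5149, -0.7866, 0.3407], [0.7989, -0.2962, 0.5234], [-0.3108, 0.5417, 0.781]]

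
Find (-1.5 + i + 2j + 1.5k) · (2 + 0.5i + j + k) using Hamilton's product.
-7 + 1.75i + 2.25j + 1.5k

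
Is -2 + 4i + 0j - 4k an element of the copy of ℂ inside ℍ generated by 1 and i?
No. The quaternion -2 + 4i - 4k has j-coefficient y = 0 and k-coefficient z = -4, not both zero, so it does not lie in the complex subalgebra spanned by 1 and i.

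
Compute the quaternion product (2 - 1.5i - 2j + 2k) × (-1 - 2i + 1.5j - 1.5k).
1 - 2.5i - 1.25j - 11.25k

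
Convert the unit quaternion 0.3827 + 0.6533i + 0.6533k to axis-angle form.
axis = (√2/2, 0, √2/2), θ = 3π/4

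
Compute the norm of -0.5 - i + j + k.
1.803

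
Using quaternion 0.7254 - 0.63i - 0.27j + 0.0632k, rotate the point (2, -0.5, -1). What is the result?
(2.04, -0.115, 1.038)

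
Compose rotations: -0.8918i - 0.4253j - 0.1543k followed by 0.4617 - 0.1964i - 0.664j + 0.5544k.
-0.372 - 0.0735i - 0.7211j - 0.5799k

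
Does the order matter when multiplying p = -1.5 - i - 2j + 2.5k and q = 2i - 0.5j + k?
Yes: pq = -1.5 - 3.75i + 6.75j + 3k ≠ -1.5 - 2.25i - 5.25j - 6k = qp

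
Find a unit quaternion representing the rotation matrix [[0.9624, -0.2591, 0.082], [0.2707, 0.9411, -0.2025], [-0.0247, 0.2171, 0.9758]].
0.9848 + 0.1065i + 0.0271j + 0.1345k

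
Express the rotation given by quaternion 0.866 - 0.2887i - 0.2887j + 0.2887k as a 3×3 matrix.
[[0.6666, -0.3333, -0.6667], [0.6667, 0.6666, 0.3333], [0.3333, -0.6667, 0.6666]]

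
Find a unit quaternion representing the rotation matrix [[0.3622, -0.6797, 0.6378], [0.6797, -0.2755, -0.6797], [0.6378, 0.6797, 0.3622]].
0.6019 + 0.5647i + 0.5647k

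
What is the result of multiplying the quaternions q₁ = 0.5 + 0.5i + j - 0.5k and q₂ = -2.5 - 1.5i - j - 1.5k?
-0.25 - 4i - 1.5j + 1.5k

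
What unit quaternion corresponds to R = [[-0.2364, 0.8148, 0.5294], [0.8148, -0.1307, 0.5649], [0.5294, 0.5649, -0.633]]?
0.6179i + 0.6593j + 0.4284k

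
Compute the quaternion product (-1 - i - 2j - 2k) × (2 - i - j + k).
-3 - 5i - 6k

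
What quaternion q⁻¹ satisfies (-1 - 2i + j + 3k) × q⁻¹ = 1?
-0.0667 + 0.1333i - 0.0667j - 0.2k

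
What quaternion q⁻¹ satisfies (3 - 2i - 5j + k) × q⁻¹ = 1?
0.0769 + 0.0513i + 0.1282j - 0.0256k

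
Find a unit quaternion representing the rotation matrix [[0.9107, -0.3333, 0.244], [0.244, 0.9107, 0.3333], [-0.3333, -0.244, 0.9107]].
0.9659 - 0.1494i + 0.1494j + 0.1494k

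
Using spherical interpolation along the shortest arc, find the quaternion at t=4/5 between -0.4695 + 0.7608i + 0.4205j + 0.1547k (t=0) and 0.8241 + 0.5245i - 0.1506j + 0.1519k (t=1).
-0.9209 - 0.2641i + 0.27j - 0.0964k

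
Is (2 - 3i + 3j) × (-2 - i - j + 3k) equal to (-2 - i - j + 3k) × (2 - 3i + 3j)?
No: pq = -4 + 13i + j + 12k ≠ -4 - 5i - 17j = qp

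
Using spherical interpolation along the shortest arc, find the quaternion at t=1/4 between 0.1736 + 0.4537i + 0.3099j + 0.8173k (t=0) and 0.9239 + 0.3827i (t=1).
0.4436 + 0.5067i + 0.2621j + 0.6913k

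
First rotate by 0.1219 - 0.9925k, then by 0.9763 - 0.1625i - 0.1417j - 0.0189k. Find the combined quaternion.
0.1003 + 0.1208i - 0.1786j - 0.9713k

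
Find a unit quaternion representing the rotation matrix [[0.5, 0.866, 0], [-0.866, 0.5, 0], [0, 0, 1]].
0.866 - 0.5k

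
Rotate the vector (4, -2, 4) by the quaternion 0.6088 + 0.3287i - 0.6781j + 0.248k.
(-1.326, -4.843, 3.284)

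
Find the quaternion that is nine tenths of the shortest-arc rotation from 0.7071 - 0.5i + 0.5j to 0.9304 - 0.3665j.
0.9574 - 0.061i - 0.2821j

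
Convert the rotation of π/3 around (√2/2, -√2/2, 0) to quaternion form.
0.866 + 0.3536i - 0.3536j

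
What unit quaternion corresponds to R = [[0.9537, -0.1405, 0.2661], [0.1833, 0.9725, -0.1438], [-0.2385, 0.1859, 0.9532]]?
0.9848 + 0.0837i + 0.1281j + 0.0822k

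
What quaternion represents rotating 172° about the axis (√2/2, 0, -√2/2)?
0.0698 + 0.7054i - 0.7054k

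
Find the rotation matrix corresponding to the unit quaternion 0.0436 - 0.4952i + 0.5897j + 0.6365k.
[[-0.5058, -0.6395, -0.579], [-0.5285, -0.3007, 0.7939], [-0.6818, 0.7075, -0.1859]]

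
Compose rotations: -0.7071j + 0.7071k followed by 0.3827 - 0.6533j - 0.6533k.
-0.9239i - 0.2706j + 0.2706k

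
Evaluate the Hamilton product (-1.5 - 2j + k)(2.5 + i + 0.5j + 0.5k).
-3.25 - 3i - 4.75j + 3.75k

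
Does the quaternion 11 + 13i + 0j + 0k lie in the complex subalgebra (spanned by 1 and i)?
Yes. The quaternion 11 + 13i has j- and k-coefficients y = z = 0, so it lies in the complex subalgebra spanned by 1 and i.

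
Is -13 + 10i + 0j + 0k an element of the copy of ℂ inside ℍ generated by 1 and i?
Yes. The quaternion -13 + 10i has j- and k-coefficients y = z = 0, so it lies in the complex subalgebra spanned by 1 and i.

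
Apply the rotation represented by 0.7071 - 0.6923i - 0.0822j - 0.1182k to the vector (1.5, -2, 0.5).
(0.9, 0.392, 2.353)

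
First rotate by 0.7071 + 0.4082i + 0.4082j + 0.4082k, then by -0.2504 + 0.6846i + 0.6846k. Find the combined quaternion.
-0.736 + 0.1024i - 0.1022j + 0.6613k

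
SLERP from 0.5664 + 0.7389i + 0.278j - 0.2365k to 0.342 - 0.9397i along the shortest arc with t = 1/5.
0.4039 + 0.8595i + 0.2385j - 0.2029k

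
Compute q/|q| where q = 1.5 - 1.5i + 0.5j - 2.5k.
0.4523 - 0.4523i + 0.1508j - 0.7538k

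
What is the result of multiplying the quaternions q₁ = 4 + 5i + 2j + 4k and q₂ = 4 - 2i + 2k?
18 + 16i - 10j + 28k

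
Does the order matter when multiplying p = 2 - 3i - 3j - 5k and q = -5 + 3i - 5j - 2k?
Yes: pq = -26 + 2i - 16j + 45k ≠ -26 + 40i + 26j - 3k = qp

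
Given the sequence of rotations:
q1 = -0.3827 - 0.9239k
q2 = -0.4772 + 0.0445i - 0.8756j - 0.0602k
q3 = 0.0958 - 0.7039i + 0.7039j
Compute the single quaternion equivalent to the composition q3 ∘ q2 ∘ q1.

q2 · q1 = 0.127 + 0.7919i + 0.3762j + 0.4639k
q3 · q2 · q1 = 0.3048 + 0.313i + 0.452j - 0.7778k
0.3048 + 0.313i + 0.452j - 0.7778k


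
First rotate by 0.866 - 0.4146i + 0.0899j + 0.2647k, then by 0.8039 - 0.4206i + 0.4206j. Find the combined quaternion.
0.484 - 0.5862i + 0.5478j + 0.3494k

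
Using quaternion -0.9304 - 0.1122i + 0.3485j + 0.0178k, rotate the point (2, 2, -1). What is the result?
(2.075, 1.922, 0.999)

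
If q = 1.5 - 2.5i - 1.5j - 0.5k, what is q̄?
1.5 + 2.5i + 1.5j + 0.5k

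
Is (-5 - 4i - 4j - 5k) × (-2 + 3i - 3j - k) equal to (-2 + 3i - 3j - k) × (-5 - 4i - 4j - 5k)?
No: pq = 5 - 18i + 4j + 39k ≠ 5 + 4i + 42j - 9k = qp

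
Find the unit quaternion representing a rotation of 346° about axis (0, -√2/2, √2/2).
-0.9925 - 0.0862j + 0.0862k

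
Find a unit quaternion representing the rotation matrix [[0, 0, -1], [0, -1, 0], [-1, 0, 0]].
-0.7071i + 0.7071k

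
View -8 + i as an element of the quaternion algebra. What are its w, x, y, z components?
-8 + i + 0j + 0k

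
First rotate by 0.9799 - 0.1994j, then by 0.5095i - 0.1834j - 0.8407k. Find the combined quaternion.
-0.0366 + 0.3316i - 0.1797j - 0.9254k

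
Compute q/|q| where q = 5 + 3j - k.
0.8452 + 0.5071j - 0.169k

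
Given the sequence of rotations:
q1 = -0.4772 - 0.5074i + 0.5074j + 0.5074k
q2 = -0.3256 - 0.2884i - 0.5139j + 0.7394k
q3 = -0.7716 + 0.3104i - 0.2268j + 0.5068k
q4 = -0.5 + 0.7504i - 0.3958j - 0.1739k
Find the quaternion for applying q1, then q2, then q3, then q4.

q2 · q1 = -0.1054 - 0.3331i - 0.1488j - 0.9251k
q3 · q2 · q1 = 0.6198 + 0.5095i + 0.2571j + 0.5387k
q4 · q3 · q2 · q1 = -0.4968 + 0.0418i - 0.8667j + 0.0175k
-0.4968 + 0.0418i - 0.8667j + 0.0175k


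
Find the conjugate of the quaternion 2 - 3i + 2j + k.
2 + 3i - 2j - k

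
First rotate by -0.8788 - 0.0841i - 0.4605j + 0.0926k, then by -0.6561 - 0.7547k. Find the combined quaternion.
0.6465 - 0.2924i + 0.3656j + 0.6025k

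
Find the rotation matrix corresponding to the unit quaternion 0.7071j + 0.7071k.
[[-1, 0, 0], [0, 0, 1], [0, 1, 0]]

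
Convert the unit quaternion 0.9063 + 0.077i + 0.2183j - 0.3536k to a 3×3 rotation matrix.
[[0.6546, 0.6746, 0.3412], [-0.6073, 0.7381, -0.294], [-0.4501, -0.0148, 0.8928]]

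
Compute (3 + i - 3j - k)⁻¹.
0.15 - 0.05i + 0.15j + 0.05k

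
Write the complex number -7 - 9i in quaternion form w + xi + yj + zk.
-7 - 9i + 0j + 0k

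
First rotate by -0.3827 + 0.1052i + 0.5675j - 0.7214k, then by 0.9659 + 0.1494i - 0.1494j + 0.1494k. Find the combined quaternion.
-0.1928 + 0.0674i + 0.7288j - 0.6535k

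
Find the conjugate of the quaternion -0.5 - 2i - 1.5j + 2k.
-0.5 + 2i + 1.5j - 2k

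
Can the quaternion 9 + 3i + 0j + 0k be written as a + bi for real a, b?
Yes. The quaternion 9 + 3i has j- and k-coefficients y = z = 0, so it lies in the complex subalgebra spanned by 1 and i.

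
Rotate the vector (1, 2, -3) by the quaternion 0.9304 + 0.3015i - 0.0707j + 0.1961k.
(0.138, 3.571, -1.108)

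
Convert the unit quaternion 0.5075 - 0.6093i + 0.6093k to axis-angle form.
axis = (-√2/2, 0, √2/2), θ = 119°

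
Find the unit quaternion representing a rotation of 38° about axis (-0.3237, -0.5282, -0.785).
0.9455 - 0.1054i - 0.172j - 0.2556k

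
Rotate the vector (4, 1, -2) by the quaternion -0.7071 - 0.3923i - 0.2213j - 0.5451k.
(-0.847, 4.503, 0.066)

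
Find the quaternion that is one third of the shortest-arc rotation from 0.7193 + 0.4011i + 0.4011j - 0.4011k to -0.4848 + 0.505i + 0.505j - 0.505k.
0.3583 + 0.539i + 0.539j - 0.539k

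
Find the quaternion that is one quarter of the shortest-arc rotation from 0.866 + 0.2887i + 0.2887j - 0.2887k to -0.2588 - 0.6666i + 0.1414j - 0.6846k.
0.8503 + 0.4846i + 0.2046j - 0.0164k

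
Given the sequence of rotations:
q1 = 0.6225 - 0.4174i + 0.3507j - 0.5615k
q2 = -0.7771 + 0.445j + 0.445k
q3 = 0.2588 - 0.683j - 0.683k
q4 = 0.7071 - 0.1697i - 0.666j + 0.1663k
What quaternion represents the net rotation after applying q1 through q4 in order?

q2 · q1 = -0.3899 - 0.0816i - 0.1813j + 0.8991k
q3 · q2 · q1 = 0.3894 - 0.759i + 0.2751j + 0.4433k
q4 · q3 · q2 · q1 = 0.256 - 0.9438i - 0.1158j - 0.174k
0.256 - 0.9438i - 0.1158j - 0.174k


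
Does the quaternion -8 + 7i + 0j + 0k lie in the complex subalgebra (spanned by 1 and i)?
Yes. The quaternion -8 + 7i has j- and k-coefficients y = z = 0, so it lies in the complex subalgebra spanned by 1 and i.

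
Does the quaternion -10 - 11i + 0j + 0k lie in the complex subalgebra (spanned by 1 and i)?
Yes. The quaternion -10 - 11i has j- and k-coefficients y = z = 0, so it lies in the complex subalgebra spanned by 1 and i.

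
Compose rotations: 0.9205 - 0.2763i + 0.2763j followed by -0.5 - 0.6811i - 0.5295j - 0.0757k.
-0.5021 - 0.4679i - 0.6046j - 0.4042k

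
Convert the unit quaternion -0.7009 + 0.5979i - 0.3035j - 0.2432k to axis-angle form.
axis = (0.8383, -0.4255, -0.341), θ = 269°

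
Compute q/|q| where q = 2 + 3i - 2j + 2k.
0.4364 + 0.6547i - 0.4364j + 0.4364k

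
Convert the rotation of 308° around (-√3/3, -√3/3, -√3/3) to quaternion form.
-0.8988 - 0.2531i - 0.2531j - 0.2531k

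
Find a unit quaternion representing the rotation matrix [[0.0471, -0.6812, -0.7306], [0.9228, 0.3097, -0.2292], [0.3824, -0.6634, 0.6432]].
0.7071 - 0.1535i - 0.3935j + 0.5671k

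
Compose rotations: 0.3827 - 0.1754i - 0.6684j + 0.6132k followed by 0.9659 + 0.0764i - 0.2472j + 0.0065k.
0.2138 - 0.2874i - 0.7882j + 0.5004k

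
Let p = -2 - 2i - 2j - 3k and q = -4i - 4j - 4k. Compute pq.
-28 + 4i + 12j + 8k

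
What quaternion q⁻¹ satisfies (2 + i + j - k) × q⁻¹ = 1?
0.2857 - 0.1429i - 0.1429j + 0.1429k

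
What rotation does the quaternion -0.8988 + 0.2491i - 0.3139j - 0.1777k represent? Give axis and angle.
axis = (0.5683, -0.7161, -0.4054), θ = 308°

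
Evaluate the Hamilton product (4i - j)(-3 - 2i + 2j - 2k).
10 - 10i + 11j + 6k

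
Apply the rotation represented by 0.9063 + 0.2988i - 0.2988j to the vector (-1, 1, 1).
(-1.542, 0.458, 0.643)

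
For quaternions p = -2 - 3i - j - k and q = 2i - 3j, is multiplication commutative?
No: pq = 3 - 7i + 4j + 11k ≠ 3 - i + 8j - 11k = qp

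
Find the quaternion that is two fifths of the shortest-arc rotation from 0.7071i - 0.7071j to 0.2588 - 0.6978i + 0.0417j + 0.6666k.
-0.1205 + 0.8018i - 0.4962j - 0.3104k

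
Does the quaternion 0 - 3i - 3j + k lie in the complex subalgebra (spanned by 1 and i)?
No. The quaternion -3i - 3j + k has j-coefficient y = -3 and k-coefficient z = 1, not both zero, so it does not lie in the complex subalgebra spanned by 1 and i.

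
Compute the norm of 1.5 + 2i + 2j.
3.202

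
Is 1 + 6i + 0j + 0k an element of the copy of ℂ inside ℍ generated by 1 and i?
Yes. The quaternion 1 + 6i has j- and k-coefficients y = z = 0, so it lies in the complex subalgebra spanned by 1 and i.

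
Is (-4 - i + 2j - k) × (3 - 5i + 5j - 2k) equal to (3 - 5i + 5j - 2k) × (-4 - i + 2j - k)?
No: pq = -29 + 18i - 11j + 10k ≠ -29 + 16i - 17j = qp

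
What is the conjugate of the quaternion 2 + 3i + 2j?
2 - 3i - 2j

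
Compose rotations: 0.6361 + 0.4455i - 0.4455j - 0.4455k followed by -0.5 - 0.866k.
-0.7039 - 0.6086i - 0.1631j - 0.3281k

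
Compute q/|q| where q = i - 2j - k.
0.4082i - 0.8165j - 0.4082k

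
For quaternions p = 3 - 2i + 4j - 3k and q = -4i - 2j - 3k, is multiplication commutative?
No: pq = -9 - 30i + 11k ≠ -9 + 6i - 12j - 29k = qp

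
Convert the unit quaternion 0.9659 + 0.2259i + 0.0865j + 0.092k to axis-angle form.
axis = (0.8729, 0.3342, 0.3555), θ = π/6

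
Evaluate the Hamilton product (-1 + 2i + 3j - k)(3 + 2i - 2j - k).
-2 - i + 11j - 12k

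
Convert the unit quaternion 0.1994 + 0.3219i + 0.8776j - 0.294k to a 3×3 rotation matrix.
[[-0.7132, 0.6822, 0.1607], [0.4478, 0.6199, -0.6444], [-0.5393, -0.3877, -0.7476]]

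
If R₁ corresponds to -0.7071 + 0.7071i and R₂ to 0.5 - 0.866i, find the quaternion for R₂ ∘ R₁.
0.2588 + 0.9659i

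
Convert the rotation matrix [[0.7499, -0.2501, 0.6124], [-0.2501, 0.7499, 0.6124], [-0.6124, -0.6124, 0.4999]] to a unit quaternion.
0.866 - 0.3536i + 0.3536j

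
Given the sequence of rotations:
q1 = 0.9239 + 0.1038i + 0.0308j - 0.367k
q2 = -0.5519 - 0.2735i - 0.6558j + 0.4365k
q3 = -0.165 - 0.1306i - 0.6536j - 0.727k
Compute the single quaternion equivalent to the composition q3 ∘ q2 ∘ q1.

q2 · q1 = -0.3011 - 0.0827i - 0.678j + 0.6655k
q3 · q2 · q1 = 0.0796 - 0.8749i + 0.4557j + 0.1436k
0.0796 - 0.8749i + 0.4557j + 0.1436k


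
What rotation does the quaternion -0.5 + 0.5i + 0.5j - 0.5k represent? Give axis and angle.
axis = (√3/3, √3/3, -√3/3), θ = 4π/3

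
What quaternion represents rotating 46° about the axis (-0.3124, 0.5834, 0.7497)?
0.9205 - 0.1221i + 0.228j + 0.2929k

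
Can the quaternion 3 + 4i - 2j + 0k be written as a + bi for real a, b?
No. The quaternion 3 + 4i - 2j has j-coefficient y = -2 and k-coefficient z = 0, not both zero, so it does not lie in the complex subalgebra spanned by 1 and i.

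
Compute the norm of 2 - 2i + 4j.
√24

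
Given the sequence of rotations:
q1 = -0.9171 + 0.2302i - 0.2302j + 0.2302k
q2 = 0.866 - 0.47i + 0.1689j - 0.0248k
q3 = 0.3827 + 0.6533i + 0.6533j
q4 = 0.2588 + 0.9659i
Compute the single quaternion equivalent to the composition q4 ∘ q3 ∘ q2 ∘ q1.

q2 · q1 = -0.6414 + 0.6636i - 0.2518j + 0.2914k
q3 · q2 · q1 = -0.5145 + 0.0253i - 0.7058j - 0.4865k
q4 · q3 · q2 · q1 = -0.1576 - 0.4904i + 0.2872j - 0.8076k
-0.1576 - 0.4904i + 0.2872j - 0.8076k


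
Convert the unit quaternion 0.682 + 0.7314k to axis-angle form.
axis = (0, 0, 1), θ = 94°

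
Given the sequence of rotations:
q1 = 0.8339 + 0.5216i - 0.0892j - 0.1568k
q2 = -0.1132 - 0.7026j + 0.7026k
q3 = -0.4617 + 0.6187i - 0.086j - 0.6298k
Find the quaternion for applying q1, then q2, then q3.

q2 · q1 = -0.0469 + 0.1138i - 0.2093j + 0.9701k
q3 · q2 · q1 = 0.5442 - 0.2968i - 0.5712j - 0.5381k
0.5442 - 0.2968i - 0.5712j - 0.5381k


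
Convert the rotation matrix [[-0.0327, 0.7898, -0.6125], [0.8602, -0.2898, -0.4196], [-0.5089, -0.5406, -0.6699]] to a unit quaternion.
-0.0436 + 0.6941i + 0.5943j - 0.4039k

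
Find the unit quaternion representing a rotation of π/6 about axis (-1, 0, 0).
0.9659 - 0.2588i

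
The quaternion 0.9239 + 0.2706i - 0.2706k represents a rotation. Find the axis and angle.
axis = (√2/2, 0, -√2/2), θ = π/4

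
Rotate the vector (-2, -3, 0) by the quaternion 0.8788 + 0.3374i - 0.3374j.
(-0.862, -1.862, -2.965)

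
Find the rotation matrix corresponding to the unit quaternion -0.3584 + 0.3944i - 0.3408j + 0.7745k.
[[-0.432, 0.2863, 0.8552], [-0.824, -0.5108, -0.2452], [0.3666, -0.8106, 0.4566]]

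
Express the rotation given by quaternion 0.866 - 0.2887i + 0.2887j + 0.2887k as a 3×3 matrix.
[[0.6666, -0.6667, 0.3333], [0.3333, 0.6666, 0.6667], [-0.6667, -0.3333, 0.6666]]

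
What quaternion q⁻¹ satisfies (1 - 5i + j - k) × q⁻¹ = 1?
0.0357 + 0.1786i - 0.0357j + 0.0357k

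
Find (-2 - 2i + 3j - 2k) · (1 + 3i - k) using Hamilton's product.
2 - 11i - 5j - 9k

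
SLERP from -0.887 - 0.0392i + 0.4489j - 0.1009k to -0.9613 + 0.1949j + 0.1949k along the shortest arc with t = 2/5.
-0.9348 - 0.0239i + 0.3538j + 0.0182k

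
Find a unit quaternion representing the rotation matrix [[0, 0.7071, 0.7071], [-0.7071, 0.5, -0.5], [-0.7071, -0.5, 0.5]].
0.7071 + 0.5j - 0.5k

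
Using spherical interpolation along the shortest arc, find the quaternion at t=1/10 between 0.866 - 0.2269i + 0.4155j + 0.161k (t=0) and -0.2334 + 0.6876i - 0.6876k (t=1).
0.8398 - 0.2967i + 0.3892j + 0.2349k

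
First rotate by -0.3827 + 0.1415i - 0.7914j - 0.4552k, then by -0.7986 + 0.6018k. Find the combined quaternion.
0.5796 + 0.3633i + 0.7172j + 0.1332k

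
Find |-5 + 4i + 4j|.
√57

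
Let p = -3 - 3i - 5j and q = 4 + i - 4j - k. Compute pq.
-29 - 10i - 11j + 20k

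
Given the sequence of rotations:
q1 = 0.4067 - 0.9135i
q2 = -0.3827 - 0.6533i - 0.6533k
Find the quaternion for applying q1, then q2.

q2 · q1 = -0.7524 + 0.0839i + 0.5968j - 0.2657k
-0.7524 + 0.0839i + 0.5968j - 0.2657k


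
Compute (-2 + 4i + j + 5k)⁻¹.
-0.0435 - 0.087i - 0.0217j - 0.1087k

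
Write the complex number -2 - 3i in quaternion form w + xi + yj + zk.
-2 - 3i + 0j + 0k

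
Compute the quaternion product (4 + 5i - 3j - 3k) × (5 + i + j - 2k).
12 + 38i - 4j - 15k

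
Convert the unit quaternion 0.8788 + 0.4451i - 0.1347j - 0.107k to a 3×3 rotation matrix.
[[0.9408, 0.0682, -0.332], [-0.308, 0.5809, -0.7535], [0.1415, 0.8111, 0.5675]]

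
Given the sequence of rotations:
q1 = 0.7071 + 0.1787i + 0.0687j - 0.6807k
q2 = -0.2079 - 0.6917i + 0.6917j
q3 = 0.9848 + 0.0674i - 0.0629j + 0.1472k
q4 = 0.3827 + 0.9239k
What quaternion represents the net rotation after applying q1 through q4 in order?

q2 · q1 = -0.0709 - 0.9971i + 0.004j - 0.0296k
q3 · q2 · q1 = 0.002 - 0.9854i - 0.1364j - 0.102k
q4 · q3 · q2 · q1 = 0.095 - 0.2511i - 0.9626j - 0.0372k
0.095 - 0.2511i - 0.9626j - 0.0372k


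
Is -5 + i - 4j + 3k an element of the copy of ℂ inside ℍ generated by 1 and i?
No. The quaternion -5 + i - 4j + 3k has j-coefficient y = -4 and k-coefficient z = 3, not both zero, so it does not lie in the complex subalgebra spanned by 1 and i.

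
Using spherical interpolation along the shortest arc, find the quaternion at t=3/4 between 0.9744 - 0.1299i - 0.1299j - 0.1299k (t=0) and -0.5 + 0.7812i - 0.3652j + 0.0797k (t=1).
0.6893 - 0.6695i + 0.2572j - 0.1024k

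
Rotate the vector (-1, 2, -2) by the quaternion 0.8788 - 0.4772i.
(-1, -0.588, -2.767)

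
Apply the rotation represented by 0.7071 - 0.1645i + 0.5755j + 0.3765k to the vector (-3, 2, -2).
(-2.986, -1.037, 2.648)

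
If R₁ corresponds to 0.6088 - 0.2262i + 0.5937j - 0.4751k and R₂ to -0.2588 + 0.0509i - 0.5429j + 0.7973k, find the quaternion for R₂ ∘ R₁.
0.5551 - 0.1259i - 0.6403j + 0.5158k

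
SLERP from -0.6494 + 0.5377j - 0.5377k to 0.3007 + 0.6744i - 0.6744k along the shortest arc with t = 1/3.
-0.3926 + 0.3083i + 0.4389j - 0.7472k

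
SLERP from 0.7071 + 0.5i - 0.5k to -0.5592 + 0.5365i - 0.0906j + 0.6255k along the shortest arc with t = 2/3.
0.7075 - 0.2021i + 0.0683j - 0.6737k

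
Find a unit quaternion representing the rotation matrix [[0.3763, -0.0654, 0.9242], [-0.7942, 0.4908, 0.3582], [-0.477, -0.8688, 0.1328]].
0.7071 - 0.4338i + 0.4954j - 0.2577k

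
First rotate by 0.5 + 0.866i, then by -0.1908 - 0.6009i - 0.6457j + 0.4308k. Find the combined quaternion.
0.425 - 0.4657i + 0.0502j + 0.7746k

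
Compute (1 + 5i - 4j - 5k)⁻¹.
0.0149 - 0.0746i + 0.0597j + 0.0746k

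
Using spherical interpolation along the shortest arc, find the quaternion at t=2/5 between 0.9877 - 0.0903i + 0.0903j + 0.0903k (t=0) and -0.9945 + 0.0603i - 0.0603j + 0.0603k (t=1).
0.9934 - 0.0785i + 0.0785j + 0.0301k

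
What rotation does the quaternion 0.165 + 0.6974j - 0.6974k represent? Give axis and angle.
axis = (0, √2/2, -√2/2), θ = 161°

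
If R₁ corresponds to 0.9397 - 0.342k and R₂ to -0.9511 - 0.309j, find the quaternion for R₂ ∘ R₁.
-0.8937 + 0.1057i - 0.2904j + 0.3253k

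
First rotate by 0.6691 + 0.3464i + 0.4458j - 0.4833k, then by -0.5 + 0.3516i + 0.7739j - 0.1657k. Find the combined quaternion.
-0.8814 - 0.2381i + 0.4074j + 0.0194k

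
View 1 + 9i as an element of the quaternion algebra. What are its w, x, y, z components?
1 + 9i + 0j + 0k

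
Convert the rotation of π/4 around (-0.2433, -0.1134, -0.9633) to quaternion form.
0.9239 - 0.0931i - 0.0434j - 0.3686k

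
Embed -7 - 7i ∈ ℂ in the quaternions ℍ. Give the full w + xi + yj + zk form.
-7 - 7i + 0j + 0k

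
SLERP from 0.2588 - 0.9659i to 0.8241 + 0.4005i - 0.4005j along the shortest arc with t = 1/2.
-0.369 - 0.8919i + 0.2614j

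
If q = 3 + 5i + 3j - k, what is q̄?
3 - 5i - 3j + k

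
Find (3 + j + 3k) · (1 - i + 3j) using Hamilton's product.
-12i + 7j + 4k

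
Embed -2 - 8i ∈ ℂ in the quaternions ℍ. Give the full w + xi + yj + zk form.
-2 - 8i + 0j + 0k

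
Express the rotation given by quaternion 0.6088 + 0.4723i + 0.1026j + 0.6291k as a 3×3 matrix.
[[0.1874, -0.6691, 0.7192], [0.8629, -0.2377, -0.446], [0.4693, 0.7042, 0.5328]]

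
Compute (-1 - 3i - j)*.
-1 + 3i + j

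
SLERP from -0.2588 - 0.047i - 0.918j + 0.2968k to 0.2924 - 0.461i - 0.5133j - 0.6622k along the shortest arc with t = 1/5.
-0.154 - 0.1684i - 0.9697j + 0.0873k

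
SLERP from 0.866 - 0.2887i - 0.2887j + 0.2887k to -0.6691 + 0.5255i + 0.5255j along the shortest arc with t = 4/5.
0.7231 - 0.4866i - 0.4866j + 0.06k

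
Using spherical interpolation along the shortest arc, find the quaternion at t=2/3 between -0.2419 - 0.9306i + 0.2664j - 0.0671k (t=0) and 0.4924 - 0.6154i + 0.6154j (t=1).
0.2639 - 0.7956i + 0.5447j - 0.0254k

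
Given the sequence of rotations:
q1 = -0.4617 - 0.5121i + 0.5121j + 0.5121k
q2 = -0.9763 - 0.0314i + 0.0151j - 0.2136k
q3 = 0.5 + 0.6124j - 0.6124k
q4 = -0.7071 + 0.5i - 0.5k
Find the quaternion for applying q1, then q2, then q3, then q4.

q2 · q1 = 0.5363 + 0.6316i - 0.3815j - 0.4097k
q3 · q2 · q1 = 0.2509 - 0.1687i - 0.2491j - 0.9201k
q4 · q3 · q2 · q1 = -0.5531 + 0.1202i + 0.7205j + 0.4006k
-0.5531 + 0.1202i + 0.7205j + 0.4006k


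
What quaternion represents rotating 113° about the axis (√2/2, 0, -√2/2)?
0.5519 + 0.5896i - 0.5896k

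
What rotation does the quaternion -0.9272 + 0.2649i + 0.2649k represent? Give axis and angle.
axis = (√2/2, 0, √2/2), θ = 316°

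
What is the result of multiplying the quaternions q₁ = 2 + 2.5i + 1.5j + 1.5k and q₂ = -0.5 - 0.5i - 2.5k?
4 - 6i + 4.75j - 5k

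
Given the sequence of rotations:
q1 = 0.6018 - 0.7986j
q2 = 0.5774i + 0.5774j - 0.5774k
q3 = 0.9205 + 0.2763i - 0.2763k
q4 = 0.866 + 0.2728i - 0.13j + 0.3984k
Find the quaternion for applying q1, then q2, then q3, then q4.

q2 · q1 = 0.4611 - 0.1136i + 0.3475j - 0.8086k
q3 · q2 · q1 = 0.2324 + 0.1188i + 0.5747j - 0.7757k
q4 · q3 · q2 · q1 = 0.5526 + 0.0382i + 0.7264j - 0.4069k
0.5526 + 0.0382i + 0.7264j - 0.4069k


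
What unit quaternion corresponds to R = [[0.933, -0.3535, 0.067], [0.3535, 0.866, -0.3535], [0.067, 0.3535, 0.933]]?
0.9659 + 0.183i + 0.183k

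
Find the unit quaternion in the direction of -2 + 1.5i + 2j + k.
-0.5963 + 0.4472i + 0.5963j + 0.2981k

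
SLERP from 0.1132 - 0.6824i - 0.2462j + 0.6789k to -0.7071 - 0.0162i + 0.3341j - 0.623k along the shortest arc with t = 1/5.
0.2607 - 0.5749i - 0.2866j + 0.7207k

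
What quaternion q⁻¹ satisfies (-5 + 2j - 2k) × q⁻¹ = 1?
-0.1515 - 0.0606j + 0.0606k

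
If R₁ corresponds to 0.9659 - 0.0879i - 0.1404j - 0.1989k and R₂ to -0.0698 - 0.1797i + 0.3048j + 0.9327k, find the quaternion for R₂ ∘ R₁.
0.1451 - 0.0971i + 0.1865j + 0.9668k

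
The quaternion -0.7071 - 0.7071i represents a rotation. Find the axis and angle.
axis = (-1, 0, 0), θ = 3π/2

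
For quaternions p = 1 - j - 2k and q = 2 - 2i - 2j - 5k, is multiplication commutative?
No: pq = -10 - i - 11k ≠ -10 - 3i - 8j - 7k = qp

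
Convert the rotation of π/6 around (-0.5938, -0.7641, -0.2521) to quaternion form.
0.9659 - 0.1537i - 0.1978j - 0.0652k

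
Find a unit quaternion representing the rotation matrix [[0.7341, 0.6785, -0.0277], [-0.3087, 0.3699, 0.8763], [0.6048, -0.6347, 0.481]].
0.8039 - 0.4699i - 0.1967j - 0.307k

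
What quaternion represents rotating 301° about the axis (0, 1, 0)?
-0.8704 + 0.4924j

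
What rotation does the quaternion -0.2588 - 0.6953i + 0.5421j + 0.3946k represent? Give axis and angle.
axis = (-0.7198, 0.5612, 0.4085), θ = 7π/6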